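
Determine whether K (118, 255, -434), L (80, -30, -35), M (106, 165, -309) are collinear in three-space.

No

KL = (-38, -285, 399), KM = (-12, -90, 125).
Comparing components 2 and 3: (-285)(125) − (399)(-90) = 285 ≠ 0, so KL and KM are not parallel and the points are not collinear.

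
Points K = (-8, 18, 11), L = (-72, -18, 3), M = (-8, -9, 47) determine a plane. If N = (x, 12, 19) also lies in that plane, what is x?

-8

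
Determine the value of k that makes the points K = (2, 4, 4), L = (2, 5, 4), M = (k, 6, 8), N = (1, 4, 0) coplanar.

3

Coplanarity ⇔ det[KL; KM; KN] = 0.
Expanding, this is linear in k: (4)k + (-12) = 0.
So k = 3.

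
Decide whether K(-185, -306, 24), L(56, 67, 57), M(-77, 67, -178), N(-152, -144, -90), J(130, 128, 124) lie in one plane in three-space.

No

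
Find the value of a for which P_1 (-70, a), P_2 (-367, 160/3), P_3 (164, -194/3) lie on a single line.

-38/3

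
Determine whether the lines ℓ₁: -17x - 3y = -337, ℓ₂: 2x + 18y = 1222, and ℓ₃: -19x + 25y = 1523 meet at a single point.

Yes

Intersecting ℓ₁ and ℓ₂: solving the 2×2 system gives (x, y) = (8, 67).
Substitute into ℓ₃: (-19)(8) + (25)(67) = 1523.
This equals 1523, so (8, 67) lies on all three lines and they are concurrent.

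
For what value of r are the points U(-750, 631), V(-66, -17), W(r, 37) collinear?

Collinearity: (W − U) must be parallel to (V − U) = (684, -648).
Cross-multiplying the components: (r − (-750))·(-648) = (-594)·(684).
Solving gives r = -123.

-123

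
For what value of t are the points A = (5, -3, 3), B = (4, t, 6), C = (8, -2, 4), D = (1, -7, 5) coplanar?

-6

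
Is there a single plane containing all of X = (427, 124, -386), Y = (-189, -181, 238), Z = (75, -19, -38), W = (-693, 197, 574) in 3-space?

No

A normal to the plane through X, Y, Z is n = XY × XZ = (-16908, -5280, -19272).
The plane has equation n·P = -435444. For W: n·W = -385044.
-385044 ≠ -435444, so W is off the plane.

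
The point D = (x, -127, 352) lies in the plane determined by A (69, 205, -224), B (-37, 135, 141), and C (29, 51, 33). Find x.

A normal to the plane is n = AB × AC = (38220, 12642, 13524).
D lies in the plane iff n · AD = 0.
This gives (38220)x + (955500) = 0, so x = -25.

-25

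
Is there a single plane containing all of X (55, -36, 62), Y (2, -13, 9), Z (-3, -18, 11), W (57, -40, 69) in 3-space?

The four points are coplanar iff the 3×3 determinant with rows XY, XZ, XW is zero.
Rows: (-53, 23, -53), (-58, 18, -51), (2, -4, 7).
Expanding along the first row: (-53)(-78) − (23)(-304) + (-53)(196) = 738.
Nonzero ⇒ not coplanar.

No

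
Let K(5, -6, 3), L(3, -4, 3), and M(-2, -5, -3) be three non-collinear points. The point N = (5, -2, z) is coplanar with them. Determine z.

7

A normal to the plane is n = KL × KM = (-12, -12, 12).
N lies in the plane iff n · KN = 0.
This gives (12)z + (-84) = 0, so z = 7.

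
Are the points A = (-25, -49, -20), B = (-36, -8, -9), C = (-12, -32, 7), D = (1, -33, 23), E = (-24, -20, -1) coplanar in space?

Yes

The plane through A, B, C has normal n = AB × AC = (920, 440, -720) and equation n·P = -30160.
Checking the remaining points: n·D = -30160, n·E = -30160.
All equal -30160, so all 5 points lie in one plane.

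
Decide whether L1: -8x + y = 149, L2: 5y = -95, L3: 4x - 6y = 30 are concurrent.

Yes

Intersecting L1 and L2: solving the 2×2 system gives (x, y) = (-21, -19).
Substitute into L3: (4)(-21) + (-6)(-19) = 30.
This equals 30, so (-21, -19) lies on all three lines and they are concurrent.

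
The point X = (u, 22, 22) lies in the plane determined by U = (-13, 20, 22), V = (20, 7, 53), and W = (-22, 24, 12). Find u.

-30

Coplanarity requires UV · (UW × UX) = 0.
UV = (33, -13, 31), UW = (-9, 4, -10); the triple product is linear in u with coefficient 6 and constant term 180.
Setting it to zero: u = -30.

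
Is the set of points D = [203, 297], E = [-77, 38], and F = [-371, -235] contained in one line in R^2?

DE = (-280, -259), DF = (-574, -532).
If collinear, DF would be a scalar multiple of DE. But (-280)·(-532) ≠ (-259)·(-574) (difference 294), so they are not parallel; the points are not collinear.

No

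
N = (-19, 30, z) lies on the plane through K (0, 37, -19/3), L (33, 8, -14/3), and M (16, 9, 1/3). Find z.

Coplanarity requires KL · (KM × KN) = 0.
KL = (33, -29, 5/3), KM = (16, -28, 20/3); the triple product is linear in z with coefficient -460 and constant term 3680/3.
Setting it to zero: z = 8/3.

8/3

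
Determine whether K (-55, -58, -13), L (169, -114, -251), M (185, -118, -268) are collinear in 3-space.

KL = (224, -56, -238), KM = (240, -60, -255).
Each component of KM is 15/14 times the corresponding component of KL, so KM = 15/14·KL and the points are collinear.

Yes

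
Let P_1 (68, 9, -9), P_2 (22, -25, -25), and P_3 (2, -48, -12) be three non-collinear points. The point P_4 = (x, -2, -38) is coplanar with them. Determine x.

A normal to the plane is n = P_1P_2 × P_1P_3 = (-810, 918, 378).
P_4 lies in the plane iff n · P_1P_4 = 0.
This gives (-810)x + (34020) = 0, so x = 42.

42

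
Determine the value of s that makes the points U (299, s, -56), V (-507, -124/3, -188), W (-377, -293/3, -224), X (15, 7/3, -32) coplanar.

-215/3

The points are coplanar iff UV · (UW × UX) = 0.
Expanding, this is linear in s: (39072)s + (2800160) = 0.
So s = -215/3.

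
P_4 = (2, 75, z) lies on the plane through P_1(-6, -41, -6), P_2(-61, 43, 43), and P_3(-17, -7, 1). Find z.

A normal to the plane is n = P_1P_2 × P_1P_3 = (-1078, -154, -946).
P_4 lies in the plane iff n · P_1P_4 = 0.
This gives (-946)z + (-32164) = 0, so z = -34.

-34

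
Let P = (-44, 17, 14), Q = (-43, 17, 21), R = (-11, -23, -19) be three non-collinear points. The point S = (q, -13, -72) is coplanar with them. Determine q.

-28

The plane through P, Q, R has equation 280x + 264y − 40z = -8392.
Substituting S: (280)q + (-552) = -8392, so q = -28.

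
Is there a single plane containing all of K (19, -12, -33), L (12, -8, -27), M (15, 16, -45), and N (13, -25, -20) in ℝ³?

No

The four points are coplanar iff the 3×3 determinant with rows KL, KM, KN is zero.
Rows: (-7, 4, 6), (-4, 28, -12), (-6, -13, 13).
Expanding along the first row: (-7)(208) − (4)(-124) + (6)(220) = 360.
Nonzero ⇒ not coplanar.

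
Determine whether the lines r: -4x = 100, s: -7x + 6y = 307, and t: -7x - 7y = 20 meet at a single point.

No

Lines aᵢx + bᵢy = cᵢ with pairwise distinct directions are concurrent exactly when det[aᵢ bᵢ cᵢ] = 0.
Here the determinant is 24.
Nonzero, so no common point exists.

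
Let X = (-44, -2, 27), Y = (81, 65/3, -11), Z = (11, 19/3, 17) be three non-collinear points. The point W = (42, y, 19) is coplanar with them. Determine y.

A normal to the plane is n = XY × XZ = (80, -840, -260).
W lies in the plane iff n · XW = 0.
This gives (-840)y + (7280) = 0, so y = 26/3.

26/3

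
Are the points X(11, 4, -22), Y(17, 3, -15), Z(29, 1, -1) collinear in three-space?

XY = (6, -1, 7), XZ = (18, -3, 21).
XY × XZ = (0, 0, 0).
The cross product vanishes, so the three points are collinear.

Yes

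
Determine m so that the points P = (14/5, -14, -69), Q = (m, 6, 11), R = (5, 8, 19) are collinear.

24/5

Direction PR = (11/5, 22, 88). From the y-coordinate of Q, the parameter along the line is τ = (6 − (-14))/22 = 10/11.
Then m = 14/5 + 10/11·(11/5) = 24/5.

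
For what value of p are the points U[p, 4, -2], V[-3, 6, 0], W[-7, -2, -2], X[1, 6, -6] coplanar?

-3

The points are coplanar iff UV · (UW × UX) = 0.
Expanding, this is linear in p: (-48)p + (-144) = 0.
So p = -3.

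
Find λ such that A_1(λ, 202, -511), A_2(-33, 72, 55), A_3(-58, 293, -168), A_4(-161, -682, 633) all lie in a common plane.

-555

The points are coplanar iff A_1A_2 · (A_1A_3 × A_1A_4) = 0.
Expanding, this is linear in λ: (40404)λ + (22424220) = 0.
So λ = -555.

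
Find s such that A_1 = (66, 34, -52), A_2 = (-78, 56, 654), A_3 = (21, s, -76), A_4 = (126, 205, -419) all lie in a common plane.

Coplanarity ⇔ det[A_1A_2; A_1A_3; A_1A_4] = 0.
Expanding, this is linear in s: (10488)s + (-6775248) = 0.
So s = 646.

646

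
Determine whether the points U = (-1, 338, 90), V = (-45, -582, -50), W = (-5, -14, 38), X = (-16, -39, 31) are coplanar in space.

A normal to the plane through U, V, W is n = UV × UW = (-1440, -1728, 11808).
The plane has equation n·P = 480096. For X: n·X = 456480.
456480 ≠ 480096, so X is off the plane.

No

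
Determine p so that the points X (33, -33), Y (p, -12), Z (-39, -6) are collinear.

The three points are collinear iff det[XY; XZ] = 0.
This determinant is linear in p: (27)p + (621) = 0, so p = -23.

-23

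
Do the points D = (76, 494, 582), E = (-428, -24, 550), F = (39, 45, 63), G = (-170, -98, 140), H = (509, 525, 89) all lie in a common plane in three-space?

Yes

The plane through D, E, F has normal n = DE × DF = (254474, -260392, 207130) and equation n·P = 11256036.
Checking the remaining points: n·G = 11256036, n·H = 11256036.
All equal 11256036, so all 5 points lie in one plane.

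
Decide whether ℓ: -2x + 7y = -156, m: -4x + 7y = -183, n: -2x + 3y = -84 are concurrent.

No

The three lines meet at one point iff the augmented coefficient matrix [aᵢ bᵢ cᵢ] has rank < 3, i.e. its determinant vanishes.
Here the determinant is -24.
Nonzero, so no common point exists.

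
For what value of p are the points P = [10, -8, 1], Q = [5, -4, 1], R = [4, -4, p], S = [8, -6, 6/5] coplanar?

3/5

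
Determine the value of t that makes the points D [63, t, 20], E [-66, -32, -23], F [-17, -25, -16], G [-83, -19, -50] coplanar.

The points are coplanar iff DE · (DF × DG) = 0.
Expanding, this is linear in t: (-1204)t + (-34916) = 0.
So t = -29.

-29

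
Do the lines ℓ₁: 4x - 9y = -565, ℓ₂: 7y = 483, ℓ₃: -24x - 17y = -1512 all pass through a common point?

Lines aᵢx + bᵢy = cᵢ with pairwise distinct directions are concurrent exactly when det[aᵢ bᵢ cᵢ] = 0.
Here the determinant is -84.
Nonzero, so no common point exists.

No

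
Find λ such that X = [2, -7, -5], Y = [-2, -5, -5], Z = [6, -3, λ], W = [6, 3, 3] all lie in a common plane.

-1

Normal to plane XYW: n = (16, 32, -48); plane equation n·P = 48.
Requiring n·Z = 48: (-48)λ + (0) = 48.
So λ = -1.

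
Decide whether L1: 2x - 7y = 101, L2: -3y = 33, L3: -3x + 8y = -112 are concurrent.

Intersecting L1 and L2: solving the 2×2 system gives (x, y) = (12, -11).
Substitute into L3: (-3)(12) + (8)(-11) = -124.
But L3 requires -112 ≠ -124, so the three lines have no common point.

No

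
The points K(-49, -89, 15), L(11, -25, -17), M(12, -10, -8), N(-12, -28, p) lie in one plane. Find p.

10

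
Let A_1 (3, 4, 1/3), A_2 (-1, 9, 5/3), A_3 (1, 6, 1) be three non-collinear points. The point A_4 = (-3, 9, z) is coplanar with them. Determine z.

7/3

Coplanarity requires A_1A_2 · (A_1A_3 × A_1A_4) = 0.
A_1A_2 = (-4, 5, 4/3), A_1A_3 = (-2, 2, 2/3); the triple product is linear in z with coefficient 2 and constant term -14/3.
Setting it to zero: z = 7/3.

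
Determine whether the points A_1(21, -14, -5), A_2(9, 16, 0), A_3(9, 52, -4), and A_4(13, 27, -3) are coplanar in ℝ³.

The four points are coplanar iff the 3×3 determinant with rows A_1A_2, A_1A_3, A_1A_4 is zero.
Rows: (-12, 30, 5), (-12, 66, 1), (-8, 41, 2).
Expanding along the first row: (-12)(91) − (30)(-16) + (5)(36) = -432.
Nonzero ⇒ not coplanar.

No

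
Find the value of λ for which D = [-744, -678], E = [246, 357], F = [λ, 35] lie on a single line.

Collinearity: (F − D) must be parallel to (E − D) = (990, 1035).
Cross-multiplying the components: (λ − (-744))·(1035) = (713)·(990).
Solving gives λ = -62.

-62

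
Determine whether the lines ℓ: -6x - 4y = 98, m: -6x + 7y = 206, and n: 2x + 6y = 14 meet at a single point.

Intersecting ℓ and m: solving the 2×2 system gives (x, y) = (-755/33, 108/11).
Substitute into n: (2)(-755/33) + (6)(108/11) = 434/33.
But n requires 14 ≠ 434/33, so the three lines have no common point.

No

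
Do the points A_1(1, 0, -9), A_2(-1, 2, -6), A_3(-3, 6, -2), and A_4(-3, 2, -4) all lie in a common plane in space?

Yes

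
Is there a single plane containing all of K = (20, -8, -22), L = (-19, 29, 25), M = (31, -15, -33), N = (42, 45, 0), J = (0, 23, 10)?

Yes

The plane through K, L, M has normal n = KL × KM = (-78, 88, -134) and equation n·P = 684.
Checking the remaining points: n·N = 684, n·J = 684.
All equal 684, so all 5 points lie in one plane.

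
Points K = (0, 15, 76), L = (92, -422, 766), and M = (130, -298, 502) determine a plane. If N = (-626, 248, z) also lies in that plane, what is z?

322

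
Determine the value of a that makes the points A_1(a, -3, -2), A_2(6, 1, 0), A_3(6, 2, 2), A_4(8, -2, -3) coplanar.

Coplanarity ⇔ det[A_1A_2; A_1A_3; A_1A_4] = 0.
Expanding, this is linear in a: (-3)a + (30) = 0.
So a = 10.

10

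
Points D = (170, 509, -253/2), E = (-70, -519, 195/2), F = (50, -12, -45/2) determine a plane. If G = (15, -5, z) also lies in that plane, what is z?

379/2

Coplanarity requires DE · (DF × DG) = 0.
DE = (-240, -1028, 224), DF = (-120, -521, 104); the triple product is linear in z with coefficient 1680 and constant term -318360.
Setting it to zero: z = 379/2.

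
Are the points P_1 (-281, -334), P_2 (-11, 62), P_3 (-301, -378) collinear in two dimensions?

P_1P_2 = (270, 396), P_1P_3 = (-20, -44).
Twice the signed area of △P_1P_2P_3 is (270)(-44) − (396)(-20) = -3960.
The area is nonzero, so the three points are not collinear.

No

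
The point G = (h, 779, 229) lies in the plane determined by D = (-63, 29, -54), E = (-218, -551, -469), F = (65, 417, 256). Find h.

The plane through D, E, F has equation −18780x − 5070y + 14100z = 274710.
Substituting G: (-18780)h + (-720630) = 274710, so h = -53.

-53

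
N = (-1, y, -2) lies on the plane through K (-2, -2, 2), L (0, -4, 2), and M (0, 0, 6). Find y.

The plane through K, L, M has equation −8x − 8y + 8z = 48.
Substituting N: (-8)y + (-8) = 48, so y = -7.

-7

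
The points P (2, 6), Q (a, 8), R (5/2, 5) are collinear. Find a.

1

Collinearity: (Q − P) must be parallel to (R − P) = (1/2, -1).
Cross-multiplying the components: (a − 2)·(-1) = (2)·(1/2).
Solving gives a = 1.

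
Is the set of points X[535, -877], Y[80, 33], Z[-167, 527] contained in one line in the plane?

XY = (-455, 910), XZ = (-702, 1404).
Twice the signed area of △XYZ is (-455)(1404) − (910)(-702) = 0.
The triangle is degenerate (zero area), so the points are collinear.

Yes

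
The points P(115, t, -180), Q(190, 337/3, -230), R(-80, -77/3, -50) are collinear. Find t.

Collinearity requires PQ × PR = 0; each component is linear in t.
The x-component gives (-180)t + (13320) = 0, so t = 74.
The remaining components then also vanish.

74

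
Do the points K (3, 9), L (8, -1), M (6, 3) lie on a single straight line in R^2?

Yes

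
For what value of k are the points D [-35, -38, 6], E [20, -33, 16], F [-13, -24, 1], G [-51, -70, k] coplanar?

26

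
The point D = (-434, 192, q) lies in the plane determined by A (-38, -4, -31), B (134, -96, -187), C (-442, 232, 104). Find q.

512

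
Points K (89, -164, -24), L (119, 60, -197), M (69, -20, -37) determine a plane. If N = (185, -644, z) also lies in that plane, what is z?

A normal to the plane is n = KL × KM = (22000, 3850, 8800).
N lies in the plane iff n · KN = 0.
This gives (8800)z + (475200) = 0, so z = -54.

-54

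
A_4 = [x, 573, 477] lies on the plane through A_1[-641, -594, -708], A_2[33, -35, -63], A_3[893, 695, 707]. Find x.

Coplanarity requires A_1A_2 · (A_1A_3 × A_1A_4) = 0.
A_1A_2 = (674, 559, 645), A_1A_3 = (1534, 1289, 1415); the triple product is linear in x with coefficient -40420 and constant term 29142820.
Setting it to zero: x = 721.

721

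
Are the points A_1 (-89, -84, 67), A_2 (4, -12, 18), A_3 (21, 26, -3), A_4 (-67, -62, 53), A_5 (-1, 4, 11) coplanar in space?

Yes

The plane through A_1, A_2, A_3 has normal n = A_1A_2 × A_1A_3 = (350, 1120, 2310) and equation n·P = 29540.
Checking the remaining points: n·A_4 = 29540, n·A_5 = 29540.
All equal 29540, so all 5 points lie in one plane.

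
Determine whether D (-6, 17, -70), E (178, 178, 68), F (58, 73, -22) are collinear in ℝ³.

Yes

DE = (184, 161, 138), DF = (64, 56, 48).
DE × DF = (0, 0, 0).
The cross product vanishes, so the three points are collinear.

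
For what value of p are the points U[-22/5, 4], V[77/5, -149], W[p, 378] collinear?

The three points are collinear iff det[UV; UW] = 0.
This determinant is linear in p: (153)p + (40392/5) = 0, so p = -264/5.

-264/5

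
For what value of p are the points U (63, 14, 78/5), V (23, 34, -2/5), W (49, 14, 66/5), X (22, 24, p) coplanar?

4

Coplanarity ⇔ det[UV; UW; UX] = 0.
Expanding, this is linear in p: (280)p + (-1120) = 0.
So p = 4.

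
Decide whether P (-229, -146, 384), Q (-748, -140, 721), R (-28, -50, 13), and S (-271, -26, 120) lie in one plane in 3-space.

No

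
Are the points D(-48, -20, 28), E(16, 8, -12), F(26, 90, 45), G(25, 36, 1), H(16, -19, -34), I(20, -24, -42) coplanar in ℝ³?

The plane through D, E, F has normal n = DE × DF = (4876, -4048, 4968) and equation n·P = -13984.
Checking the remaining points: n·G = -18860, n·H = -13984, n·I = -13984.
Since n·G = -18860 ≠ -13984, G is off the plane and the points are not all coplanar.

No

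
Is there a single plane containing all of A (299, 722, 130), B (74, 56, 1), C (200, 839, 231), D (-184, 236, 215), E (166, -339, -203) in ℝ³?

No

The plane through A, B, C has normal n = AB × AC = (-52173, 35496, -92259) and equation n·P = -1965285.
Checking the remaining points: n·D = -1858797, n·E = -1965285.
Since n·D = -1858797 ≠ -1965285, D is off the plane and the points are not all coplanar.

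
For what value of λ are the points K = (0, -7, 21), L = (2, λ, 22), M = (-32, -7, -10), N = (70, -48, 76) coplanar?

Normal to plane KMN: n = (-1271, -410, 1312); plane equation n·P = 30422.
Requiring n·L = 30422: (-410)λ + (26322) = 30422.
So λ = -10.

-10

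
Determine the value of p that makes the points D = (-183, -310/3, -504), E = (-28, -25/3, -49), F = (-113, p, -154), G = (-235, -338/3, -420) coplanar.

Normal to plane DEG: n = (36680/3, -36680, 10480/3); plane equation n·P = -623560/3.
Requiring n·F = -623560/3: (-36680)p + (-5758760/3) = -623560/3.
So p = -140/3.

-140/3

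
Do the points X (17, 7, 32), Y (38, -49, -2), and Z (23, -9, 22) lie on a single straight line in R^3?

No

XY = (21, -56, -34), XZ = (6, -16, -10).
XY × XZ = (16, 6, 0).
The cross product is nonzero, so the points do not lie on one line.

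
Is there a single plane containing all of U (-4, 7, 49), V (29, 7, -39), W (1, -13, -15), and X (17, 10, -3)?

No

A normal to the plane through U, V, W is n = UV × UW = (-1760, 1672, -660).
The plane has equation n·P = -13596. For X: n·X = -11220.
-11220 ≠ -13596, so X is off the plane.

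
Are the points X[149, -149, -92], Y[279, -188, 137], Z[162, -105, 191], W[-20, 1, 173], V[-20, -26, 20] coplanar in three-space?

No

The plane through X, Y, Z has normal n = XY × XZ = (-21113, -33813, 6227) and equation n·P = 1319416.
Checking the remaining points: n·W = 1465718, n·V = 1425938.
Since n·W = 1465718 ≠ 1319416, W is off the plane and the points are not all coplanar.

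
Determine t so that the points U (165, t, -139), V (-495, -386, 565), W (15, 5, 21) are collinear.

Collinearity requires UV × UW = 0; each component is linear in t.
The x-component gives (544)t + (-65280) = 0, so t = 120.
The remaining components then also vanish.

120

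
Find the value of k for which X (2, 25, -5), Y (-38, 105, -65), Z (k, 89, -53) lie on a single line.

-30

Direction XY = (-40, 80, -60). From the y-coordinate of Z, the parameter along the line is τ = (89 − 25)/80 = 4/5.
Then k = 2 + 4/5·(-40) = -30.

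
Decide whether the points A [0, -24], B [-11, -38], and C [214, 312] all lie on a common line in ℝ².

No

AB = (-11, -14), AC = (214, 336).
Twice the signed area of △ABC is (-11)(336) − (-14)(214) = -700.
The area is nonzero, so the three points are not collinear.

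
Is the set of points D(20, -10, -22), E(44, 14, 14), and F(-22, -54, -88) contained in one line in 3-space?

DE = (24, 24, 36), DF = (-42, -44, -66).
Comparing components 3 and 1: (36)(-42) − (24)(-66) = 72 ≠ 0, so DE and DF are not parallel and the points are not collinear.

No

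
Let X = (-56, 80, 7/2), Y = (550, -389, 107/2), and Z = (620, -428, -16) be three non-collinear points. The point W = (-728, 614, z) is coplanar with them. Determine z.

-121

The plane through X, Y, Z has equation (69091/2)x + 45617y + 9196z = 1746998.
Substituting W: (9196)z + (2859714) = 1746998, so z = -121.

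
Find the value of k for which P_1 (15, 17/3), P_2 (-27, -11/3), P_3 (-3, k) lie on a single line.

Collinearity: (P_3 − P_1) must be parallel to (P_2 − P_1) = (-42, -28/3).
Cross-multiplying the components: (k − 17/3)·(-42) = (-18)·(-28/3).
Solving gives k = 5/3.

5/3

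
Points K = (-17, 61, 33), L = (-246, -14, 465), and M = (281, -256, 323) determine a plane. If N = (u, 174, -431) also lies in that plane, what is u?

174

A normal to the plane is n = KL × KM = (115194, 195146, 94943).
N lies in the plane iff n · KN = 0.
This gives (115194)u + (-20043756) = 0, so u = 174.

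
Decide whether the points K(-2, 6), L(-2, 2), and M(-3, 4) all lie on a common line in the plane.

KL = (0, -4), KM = (-1, -2).
If collinear, KM would be a scalar multiple of KL. But (0)·(-2) ≠ (-4)·(-1) (difference -4), so they are not parallel; the points are not collinear.

No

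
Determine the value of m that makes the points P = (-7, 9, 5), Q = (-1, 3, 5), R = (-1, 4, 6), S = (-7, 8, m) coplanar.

Normal to plane PQR: n = (-6, -6, 6); plane equation n·X = 18.
Requiring n·S = 18: (6)m + (-6) = 18.
So m = 4.

4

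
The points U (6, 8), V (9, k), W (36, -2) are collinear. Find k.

7

The three points are collinear iff det[UV; UW] = 0.
This determinant is linear in k: (-30)k + (210) = 0, so k = 7.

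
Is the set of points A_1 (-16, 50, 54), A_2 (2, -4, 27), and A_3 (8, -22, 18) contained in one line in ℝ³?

Yes

A_1A_2 = (18, -54, -27), A_1A_3 = (24, -72, -36).
Each component of A_1A_3 is 4/3 times the corresponding component of A_1A_2, so A_1A_3 = 4/3·A_1A_2 and the points are collinear.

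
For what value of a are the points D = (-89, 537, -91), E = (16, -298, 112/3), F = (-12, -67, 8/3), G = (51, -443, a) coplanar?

73

Normal to plane DEF: n = (-2095/3, 140/3, 875); plane equation n·P = 22760/3.
Requiring n·G = 22760/3: (875)a + (-168865/3) = 22760/3.
So a = 73.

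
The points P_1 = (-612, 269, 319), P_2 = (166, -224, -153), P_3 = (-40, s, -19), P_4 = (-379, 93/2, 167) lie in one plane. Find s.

The points are coplanar iff P_1P_2 · (P_1P_3 × P_1P_4) = 0.
Expanding, this is linear in s: (-8280)s + (-248400) = 0.
So s = -30.

-30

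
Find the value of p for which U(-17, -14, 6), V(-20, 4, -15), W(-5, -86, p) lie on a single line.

Collinearity requires UV × UW = 0; each component is linear in p.
The x-component gives (18)p + (-1620) = 0, so p = 90.
The remaining components then also vanish.

90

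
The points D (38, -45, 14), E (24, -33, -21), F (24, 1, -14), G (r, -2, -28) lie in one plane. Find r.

Normal to plane DEF: n = (1274, 98, -476); plane equation n·P = 37338.
Requiring n·G = 37338: (1274)r + (13132) = 37338.
So r = 19.

19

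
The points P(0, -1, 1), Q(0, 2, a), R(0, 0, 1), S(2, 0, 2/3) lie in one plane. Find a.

The points are coplanar iff PQ · (PR × PS) = 0.
Expanding, this is linear in a: (-2)a + (2) = 0.
So a = 1.

1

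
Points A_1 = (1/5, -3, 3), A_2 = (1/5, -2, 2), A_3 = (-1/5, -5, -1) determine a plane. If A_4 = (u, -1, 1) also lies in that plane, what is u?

1/5

Coplanarity requires A_1A_2 · (A_1A_3 × A_1A_4) = 0.
A_1A_2 = (0, 1, -1), A_1A_3 = (-2/5, -2, -4); the triple product is linear in u with coefficient -6 and constant term 6/5.
Setting it to zero: u = 1/5.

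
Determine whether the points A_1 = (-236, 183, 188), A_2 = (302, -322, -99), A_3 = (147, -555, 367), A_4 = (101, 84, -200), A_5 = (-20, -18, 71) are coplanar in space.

No

The plane through A_1, A_2, A_3 has normal n = A_1A_2 × A_1A_3 = (-302201, -206223, -203629) and equation n·P = -4701625.
Checking the remaining points: n·A_4 = -7119233, n·A_5 = -4701625.
Since n·A_4 = -7119233 ≠ -4701625, A_4 is off the plane and the points are not all coplanar.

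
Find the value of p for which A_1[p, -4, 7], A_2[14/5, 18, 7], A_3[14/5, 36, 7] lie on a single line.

Collinearity requires A_1A_2 × A_1A_3 = 0; each component is linear in p.
The z-component gives (-18)p + (252/5) = 0, so p = 14/5.
The remaining components then also vanish.

14/5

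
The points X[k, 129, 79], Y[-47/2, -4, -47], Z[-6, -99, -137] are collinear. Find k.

-48

Direction YZ = (35/2, -95, -90). From the y-coordinate of X, the parameter along the line is τ = (129 − (-4))/(-95) = -7/5.
Then k = (-47/2) + (-7/5)·(35/2) = -48.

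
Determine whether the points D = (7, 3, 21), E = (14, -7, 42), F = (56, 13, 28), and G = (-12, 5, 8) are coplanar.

With D as base: DE = (7, -10, 21), DF = (49, 10, 7), DG = (-19, 2, -13).
DF × DG = (-144, 504, 288).
DE · (DF × DG) = 0.
The scalar triple product vanishes, so the four points are coplanar.

Yes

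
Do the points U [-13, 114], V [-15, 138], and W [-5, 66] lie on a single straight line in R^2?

UV = (-2, 24), UW = (8, -48).
det[UV; UW] = (-2)(-48) − (24)(8) = -96.
The determinant is nonzero, so they are not collinear.

No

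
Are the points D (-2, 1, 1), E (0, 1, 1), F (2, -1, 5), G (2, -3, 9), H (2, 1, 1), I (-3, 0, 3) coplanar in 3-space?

Yes

The plane through D, E, F has normal n = DE × DF = (0, -8, -4) and equation n·P = -12.
Checking the remaining points: n·G = -12, n·H = -12, n·I = -12.
All equal -12, so all 6 points lie in one plane.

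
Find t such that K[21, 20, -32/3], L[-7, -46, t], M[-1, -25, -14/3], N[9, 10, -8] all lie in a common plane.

-8/3

The points are coplanar iff KL · (KM × KN) = 0.
Expanding, this is linear in t: (-320)t + (-2560/3) = 0.
So t = -8/3.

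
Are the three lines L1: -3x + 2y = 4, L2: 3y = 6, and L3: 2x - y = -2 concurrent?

Lines aᵢx + bᵢy = cᵢ with pairwise distinct directions are concurrent exactly when det[aᵢ bᵢ cᵢ] = 0.
Here the determinant is 0.
It vanishes, so the lines are concurrent at (0, 2).

Yes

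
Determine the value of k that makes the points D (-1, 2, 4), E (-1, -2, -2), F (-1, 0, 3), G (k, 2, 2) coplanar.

Normal to plane DEF: n = (-8, 0, 0); plane equation n·P = 8.
Requiring n·G = 8: (-8)k + (0) = 8.
So k = -1.

-1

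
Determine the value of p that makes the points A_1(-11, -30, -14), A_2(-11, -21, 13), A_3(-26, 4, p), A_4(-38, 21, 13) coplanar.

18

The points are coplanar iff A_1A_2 · (A_1A_3 × A_1A_4) = 0.
Expanding, this is linear in p: (-243)p + (4374) = 0.
So p = 18.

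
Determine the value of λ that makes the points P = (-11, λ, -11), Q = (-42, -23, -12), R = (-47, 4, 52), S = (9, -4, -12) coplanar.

-11

The points are coplanar iff PQ · (PR × PS) = 0.
Expanding, this is linear in λ: (-3264)λ + (-35904) = 0.
So λ = -11.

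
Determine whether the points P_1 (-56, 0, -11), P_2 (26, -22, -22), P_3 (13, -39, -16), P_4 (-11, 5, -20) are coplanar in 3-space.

No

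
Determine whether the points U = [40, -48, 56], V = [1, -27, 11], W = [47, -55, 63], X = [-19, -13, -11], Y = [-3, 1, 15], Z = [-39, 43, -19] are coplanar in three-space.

Yes

The plane through U, V, W has normal n = UV × UW = (-168, -42, 126) and equation n·P = 2352.
Checking the remaining points: n·X = 2352, n·Y = 2352, n·Z = 2352.
All equal 2352, so all 6 points lie in one plane.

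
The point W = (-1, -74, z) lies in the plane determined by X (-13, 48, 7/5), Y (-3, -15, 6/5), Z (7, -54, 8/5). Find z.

0

Coplanarity requires XY · (XZ × XW) = 0.
XY = (10, -63, -1/5), XZ = (20, -102, 1/5); the triple product is linear in z with coefficient 240 and constant term 0.
Setting it to zero: z = 0.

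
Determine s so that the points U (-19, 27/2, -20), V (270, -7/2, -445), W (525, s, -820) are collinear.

Collinearity requires UV × UW = 0; each component is linear in s.
The x-component gives (425)s + (15725/2) = 0, so s = -37/2.
The remaining components then also vanish.

-37/2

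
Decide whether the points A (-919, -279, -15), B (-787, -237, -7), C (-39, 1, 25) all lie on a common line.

AB = (132, 42, 8), AC = (880, 280, 40).
Comparing components 2 and 3: (42)(40) − (8)(280) = -560 ≠ 0, so AB and AC are not parallel and the points are not collinear.

No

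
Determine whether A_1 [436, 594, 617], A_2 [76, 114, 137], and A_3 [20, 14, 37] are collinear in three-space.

A_1A_2 = (-360, -480, -480), A_1A_3 = (-416, -580, -580).
Comparing components 3 and 1: (-480)(-416) − (-360)(-580) = -9120 ≠ 0, so A_1A_2 and A_1A_3 are not parallel and the points are not collinear.

No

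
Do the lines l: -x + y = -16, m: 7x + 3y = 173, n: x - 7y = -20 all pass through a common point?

No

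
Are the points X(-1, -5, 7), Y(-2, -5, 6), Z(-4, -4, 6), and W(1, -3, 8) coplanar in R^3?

With X as base: XY = (-1, 0, -1), XZ = (-3, 1, -1), XW = (2, 2, 1).
XZ × XW = (3, 1, -8).
XY · (XZ × XW) = 5.
Since 5 ≠ 0, the four points are not coplanar.

No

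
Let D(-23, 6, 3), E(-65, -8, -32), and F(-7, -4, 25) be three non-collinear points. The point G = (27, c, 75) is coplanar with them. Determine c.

A normal to the plane is n = DE × DF = (-658, 364, 644).
G lies in the plane iff n · DG = 0.
This gives (364)c + (11284) = 0, so c = -31.

-31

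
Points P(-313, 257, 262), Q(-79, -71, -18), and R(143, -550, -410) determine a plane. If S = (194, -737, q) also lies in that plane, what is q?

-558

Coplanarity requires PQ · (PR × PS) = 0.
PQ = (234, -328, -280), PR = (456, -807, -672); the triple product is linear in q with coefficient -39270 and constant term -21912660.
Setting it to zero: q = -558.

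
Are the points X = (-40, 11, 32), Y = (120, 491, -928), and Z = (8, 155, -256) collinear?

XY = (160, 480, -960), XZ = (48, 144, -288).
Each component of XZ is 3/10 times the corresponding component of XY, so XZ = 3/10·XY and the points are collinear.

Yes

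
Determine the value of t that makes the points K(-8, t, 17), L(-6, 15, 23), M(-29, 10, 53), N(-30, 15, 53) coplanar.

Coplanarity ⇔ det[KL; KM; KN] = 0.
Expanding, this is linear in t: (30)t + (-1470) = 0.
So t = 49.

49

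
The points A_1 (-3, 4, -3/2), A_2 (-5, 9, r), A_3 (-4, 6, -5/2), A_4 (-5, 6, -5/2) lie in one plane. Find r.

-4

Normal to plane A_1A_3A_4: n = (0, 1, 2); plane equation n·P = 1.
Requiring n·A_2 = 1: (2)r + (9) = 1.
So r = -4.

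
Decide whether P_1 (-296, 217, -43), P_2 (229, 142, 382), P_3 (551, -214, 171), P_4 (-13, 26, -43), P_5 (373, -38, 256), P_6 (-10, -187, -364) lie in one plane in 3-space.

Yes

The plane through P_1, P_2, P_3 has normal n = P_1P_2 × P_1P_3 = (167125, 247625, -162750) and equation n·P = 11263875.
Checking the remaining points: n·P_4 = 11263875, n·P_5 = 11263875, n·P_6 = 11263875.
All equal 11263875, so all 6 points lie in one plane.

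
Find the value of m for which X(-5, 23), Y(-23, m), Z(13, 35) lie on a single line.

11

Collinearity: (Y − X) must be parallel to (Z − X) = (18, 12).
Cross-multiplying the components: (m − 23)·(18) = (-18)·(12).
Solving gives m = 11.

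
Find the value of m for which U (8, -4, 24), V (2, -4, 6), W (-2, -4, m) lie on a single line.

Collinearity requires UV × UW = 0; each component is linear in m.
The y-component gives (6)m + (36) = 0, so m = -6.
The remaining components then also vanish.

-6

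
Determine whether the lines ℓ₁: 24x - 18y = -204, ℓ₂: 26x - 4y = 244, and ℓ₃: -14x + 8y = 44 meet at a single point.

Intersecting ℓ₁ and ℓ₂: solving the 2×2 system gives (x, y) = (14, 30).
Substitute into ℓ₃: (-14)(14) + (8)(30) = 44.
This equals 44, so (14, 30) lies on all three lines and they are concurrent.

Yes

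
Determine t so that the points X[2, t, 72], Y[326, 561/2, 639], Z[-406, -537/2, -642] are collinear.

75/2

Collinearity requires XY × XZ = 0; each component is linear in t.
The x-component gives (1281)t + (-96075/2) = 0, so t = 75/2.
The remaining components then also vanish.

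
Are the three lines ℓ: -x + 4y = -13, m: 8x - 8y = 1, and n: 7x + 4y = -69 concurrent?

No

The three lines meet at one point iff the augmented coefficient matrix [aᵢ bᵢ cᵢ] has rank < 3, i.e. its determinant vanishes.
Here the determinant is 544.
Nonzero, so no common point exists.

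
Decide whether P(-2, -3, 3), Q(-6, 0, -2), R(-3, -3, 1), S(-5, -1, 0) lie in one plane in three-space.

With P as base: PQ = (-4, 3, -5), PR = (-1, 0, -2), PS = (-3, 2, -3).
PR × PS = (4, 3, -2).
PQ · (PR × PS) = 3.
Since 3 ≠ 0, the four points are not coplanar.

No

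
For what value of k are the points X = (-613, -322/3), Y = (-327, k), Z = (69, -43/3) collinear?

The three points are collinear iff det[XY; XZ] = 0.
This determinant is linear in k: (-682)k + (-139810/3) = 0, so k = -205/3.

-205/3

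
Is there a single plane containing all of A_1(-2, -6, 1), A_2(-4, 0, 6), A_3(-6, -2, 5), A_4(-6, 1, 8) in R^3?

The four points are coplanar iff the 3×3 determinant with rows A_1A_2, A_1A_3, A_1A_4 is zero.
Rows: (-2, 6, 5), (-4, 4, 4), (-4, 7, 7).
Expanding along the first row: (-2)(0) − (6)(-12) + (5)(-12) = 12.
Nonzero ⇒ not coplanar.

No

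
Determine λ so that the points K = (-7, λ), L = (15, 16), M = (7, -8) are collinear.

Collinearity: (K − L) must be parallel to (M − L) = (-8, -24).
Cross-multiplying the components: (λ − 16)·(-8) = (-22)·(-24).
Solving gives λ = -50.

-50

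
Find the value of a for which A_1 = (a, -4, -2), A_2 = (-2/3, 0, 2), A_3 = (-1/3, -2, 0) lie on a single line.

0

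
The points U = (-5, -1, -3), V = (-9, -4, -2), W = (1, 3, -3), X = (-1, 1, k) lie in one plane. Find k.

-1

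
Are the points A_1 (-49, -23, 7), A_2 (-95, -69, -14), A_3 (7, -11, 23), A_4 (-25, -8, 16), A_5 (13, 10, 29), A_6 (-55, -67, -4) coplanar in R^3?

Yes

The plane through A_1, A_2, A_3 has normal n = A_1A_2 × A_1A_3 = (-484, -440, 2024) and equation n·P = 48004.
Checking the remaining points: n·A_4 = 48004, n·A_5 = 48004, n·A_6 = 48004.
All equal 48004, so all 6 points lie in one plane.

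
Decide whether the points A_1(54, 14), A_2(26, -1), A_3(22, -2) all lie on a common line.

A_1A_2 = (-28, -15), A_1A_3 = (-32, -16).
If collinear, A_1A_3 would be a scalar multiple of A_1A_2. But (-28)·(-16) ≠ (-15)·(-32) (difference -32), so they are not parallel; the points are not collinear.

No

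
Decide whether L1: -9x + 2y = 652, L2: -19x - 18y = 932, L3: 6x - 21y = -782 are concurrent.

Intersecting L1 and L2: solving the 2×2 system gives (x, y) = (-68, 20).
Substitute into L3: (6)(-68) + (-21)(20) = -828.
But L3 requires -782 ≠ -828, so the three lines have no common point.

No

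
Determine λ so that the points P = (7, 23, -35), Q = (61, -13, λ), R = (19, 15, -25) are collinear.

10

Direction PR = (12, -8, 10). From the x-coordinate of Q, the parameter along the line is τ = (61 − 7)/12 = 9/2.
Then λ = (-35) + 9/2·(10) = 10.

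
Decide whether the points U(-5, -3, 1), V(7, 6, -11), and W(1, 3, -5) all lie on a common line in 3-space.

UV = (12, 9, -12), UW = (6, 6, -6).
UV × UW = (18, 0, 18).
The cross product is nonzero, so the points do not lie on one line.

No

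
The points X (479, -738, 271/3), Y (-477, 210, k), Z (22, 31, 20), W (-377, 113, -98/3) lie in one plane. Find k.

-47

The points are coplanar iff XY · (XZ × XW) = 0.
Expanding, this is linear in k: (269357)k + (12659779) = 0.
So k = -47.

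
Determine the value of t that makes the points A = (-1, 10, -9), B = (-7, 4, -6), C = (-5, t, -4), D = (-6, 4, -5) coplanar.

Coplanarity ⇔ det[AB; AC; AD] = 0.
Expanding, this is linear in t: (-9)t + (36) = 0.
So t = 4.

4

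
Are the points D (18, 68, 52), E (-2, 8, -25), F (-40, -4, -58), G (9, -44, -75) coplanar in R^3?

No

The four points are coplanar iff the 3×3 determinant with rows DE, DF, DG is zero.
Rows: (-20, -60, -77), (-58, -72, -110), (-9, -112, -127).
Expanding along the first row: (-20)(-3176) − (-60)(6376) + (-77)(5848) = -4216.
Nonzero ⇒ not coplanar.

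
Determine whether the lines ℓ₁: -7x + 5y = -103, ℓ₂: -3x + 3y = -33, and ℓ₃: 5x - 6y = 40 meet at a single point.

Intersecting ℓ₁ and ℓ₂: solving the 2×2 system gives (x, y) = (24, 13).
Substitute into ℓ₃: (5)(24) + (-6)(13) = 42.
But ℓ₃ requires 40 ≠ 42, so the three lines have no common point.

No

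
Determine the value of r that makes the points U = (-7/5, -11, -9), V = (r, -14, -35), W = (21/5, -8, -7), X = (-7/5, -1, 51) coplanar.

Normal to plane UWX: n = (160, -336, 56); plane equation n·P = 2968.
Requiring n·V = 2968: (160)r + (2744) = 2968.
So r = 7/5.

7/5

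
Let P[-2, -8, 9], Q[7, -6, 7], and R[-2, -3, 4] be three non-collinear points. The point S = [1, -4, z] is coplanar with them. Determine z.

5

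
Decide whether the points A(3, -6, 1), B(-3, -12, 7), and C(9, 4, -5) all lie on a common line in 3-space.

AB = (-6, -6, 6), AC = (6, 10, -6).
AB × AC = (-24, 0, -24).
The cross product is nonzero, so the points do not lie on one line.

No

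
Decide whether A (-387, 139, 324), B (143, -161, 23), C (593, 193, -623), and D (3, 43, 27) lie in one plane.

With A as base: AB = (530, -300, -301), AC = (980, 54, -947), AD = (390, -96, -297).
AC × AD = (-106950, -78270, -115140).
AB · (AC × AD) = 1454640.
Since 1454640 ≠ 0, the four points are not coplanar.

No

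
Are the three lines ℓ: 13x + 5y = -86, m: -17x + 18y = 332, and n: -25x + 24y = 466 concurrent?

No

Intersecting ℓ and m: solving the 2×2 system gives (x, y) = (-3208/319, 2854/319).
Substitute into n: (-25)(-3208/319) + (24)(2854/319) = 148696/319.
But n requires 466 ≠ 148696/319, so the three lines have no common point.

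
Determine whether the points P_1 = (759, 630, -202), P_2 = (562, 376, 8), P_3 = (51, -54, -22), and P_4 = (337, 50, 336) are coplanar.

No

A normal to the plane through P_1, P_2, P_3 is n = P_1P_2 × P_1P_3 = (97920, -113220, -45084).
The plane has equation n·P = 12099648. For P_4: n·P_4 = 12189816.
12189816 ≠ 12099648, so P_4 is off the plane.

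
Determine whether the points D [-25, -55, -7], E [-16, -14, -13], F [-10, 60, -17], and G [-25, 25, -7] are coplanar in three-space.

Yes

With D as base: DE = (9, 41, -6), DF = (15, 115, -10), DG = (0, 80, 0).
DF × DG = (800, 0, 1200).
DE · (DF × DG) = 0.
The scalar triple product vanishes, so the four points are coplanar.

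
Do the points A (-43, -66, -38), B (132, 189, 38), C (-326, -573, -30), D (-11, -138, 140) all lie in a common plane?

Yes

With A as base: AB = (175, 255, 76), AC = (-283, -507, 8), AD = (32, -72, 178).
AC × AD = (-89670, 50630, 36600).
AB · (AC × AD) = 0.
The scalar triple product vanishes, so the four points are coplanar.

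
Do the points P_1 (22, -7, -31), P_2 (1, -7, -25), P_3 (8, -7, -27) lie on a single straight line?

Yes

P_1P_2 = (-21, 0, 6), P_1P_3 = (-14, 0, 4).
Each component of P_1P_3 is 2/3 times the corresponding component of P_1P_2, so P_1P_3 = 2/3·P_1P_2 and the points are collinear.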